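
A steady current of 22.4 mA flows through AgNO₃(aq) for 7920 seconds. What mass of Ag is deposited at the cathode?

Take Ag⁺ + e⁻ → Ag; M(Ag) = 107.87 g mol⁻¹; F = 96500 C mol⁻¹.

0.198 g

Q = I·t = 0.02240 A × 7920.0 s = 177.4 C.
n(e⁻) = Q/F = 177.4 / 96500 = 0.001838 mol.
Ag⁺ + e⁻ → Ag, so n(Ag) = n(e⁻)/1 = 0.001838 mol.
m = n·M = 0.001838 × 107.87 = 0.198 g.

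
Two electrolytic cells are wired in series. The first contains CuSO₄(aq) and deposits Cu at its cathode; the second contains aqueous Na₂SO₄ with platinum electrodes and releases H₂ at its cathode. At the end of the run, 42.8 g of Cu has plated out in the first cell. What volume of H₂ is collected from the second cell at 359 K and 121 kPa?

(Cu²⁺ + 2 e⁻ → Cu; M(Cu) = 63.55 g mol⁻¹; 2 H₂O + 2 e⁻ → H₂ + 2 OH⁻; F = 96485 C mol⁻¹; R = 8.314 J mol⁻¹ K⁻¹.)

16.6 L

n(Cu) = 42.8 / 63.55 = 0.6735 mol, so n(e⁻) = 2 × 0.6735 = 1.347 mol.
The cells are in series, so the same 1.347 mol of electrons passes through the second cell.
2 H₂O + 2 e⁻ → H₂ + 2 OH⁻ — 2 mol e⁻ per mol H₂, so n(H₂) = 1.347/2 = 0.6735 mol.
V = nRT/P = (0.6735 × 8.314 × 359) / (121 × 10³) = 0.0166 m³ = 16.6 L.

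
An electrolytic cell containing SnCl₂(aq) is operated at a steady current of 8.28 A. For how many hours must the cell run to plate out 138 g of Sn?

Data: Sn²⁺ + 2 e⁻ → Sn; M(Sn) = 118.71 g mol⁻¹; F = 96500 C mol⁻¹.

n(Sn) = m/M = 138 / 118.71 = 1.162 mol.
Each Sn atom requires 2 electrons, so n(e⁻) = 2 × 1.162 = 2.325 mol.
Q = n(e⁻)·F = 2.325 × 96500 = 224400 C.
t = Q/I = 224400 / 8.280 A = 27100 s = 7.53 h.

7.53 h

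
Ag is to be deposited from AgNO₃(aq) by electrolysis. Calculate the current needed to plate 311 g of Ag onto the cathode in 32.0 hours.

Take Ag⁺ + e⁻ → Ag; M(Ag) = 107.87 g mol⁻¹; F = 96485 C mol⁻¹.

2.41 A

n(Ag) = 311 / 107.87 = 2.883 mol.
n(e⁻) = 1 × 2.883 = 2.883 mol.
Q = n(e⁻)·F = 2.883 × 96485 = 278200 C.
I = Q/t = 278200 / 115200 s = 2.41 A.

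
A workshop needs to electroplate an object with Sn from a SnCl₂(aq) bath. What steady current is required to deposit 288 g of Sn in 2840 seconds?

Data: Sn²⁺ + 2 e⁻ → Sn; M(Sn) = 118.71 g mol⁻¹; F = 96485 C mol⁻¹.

165 A

n(Sn) = 288 / 118.71 = 2.426 mol.
n(e⁻) = 2 × 2.426 = 4.852 mol.
Q = n(e⁻)·F = 4.852 × 96485 = 468200 C.
I = Q/t = 468200 / 2840.0 s = 165 A.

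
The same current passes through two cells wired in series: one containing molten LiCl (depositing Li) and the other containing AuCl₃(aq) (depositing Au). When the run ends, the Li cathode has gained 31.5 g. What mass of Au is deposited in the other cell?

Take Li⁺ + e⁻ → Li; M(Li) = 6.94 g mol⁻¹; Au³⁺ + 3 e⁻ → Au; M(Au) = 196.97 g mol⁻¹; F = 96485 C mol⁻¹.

298 g

n(Li) = 31.5 / 6.94 = 4.539 mol.
Since Li⁺ + e⁻ → Li, n(e⁻) passed = 1 × 4.539 = 4.539 mol.
Cells in series carry the same charge, so the same 4.539 mol of electrons passes through cell 2.
Au³⁺ + 3 e⁻ → Au, so n(Au) = 4.539 / 3 = 1.513 mol.
m(Au) = 1.513 × 196.97 = 298 g.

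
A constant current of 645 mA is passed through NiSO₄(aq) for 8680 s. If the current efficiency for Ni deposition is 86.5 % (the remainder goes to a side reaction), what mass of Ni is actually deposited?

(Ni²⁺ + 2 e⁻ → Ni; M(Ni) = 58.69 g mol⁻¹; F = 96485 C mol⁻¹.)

1.47 g

Q = I·t = 0.6450 × 8680.0 = 5599 C.
n(e⁻) = 5599/96485 = 0.05803 mol; theoretically n(Ni) = 0.05803/2 = 0.02901 mol, m_theo = 1.703 g.
At 86.5 % efficiency, m_actual = 0.865 × 1.703 = 1.47 g.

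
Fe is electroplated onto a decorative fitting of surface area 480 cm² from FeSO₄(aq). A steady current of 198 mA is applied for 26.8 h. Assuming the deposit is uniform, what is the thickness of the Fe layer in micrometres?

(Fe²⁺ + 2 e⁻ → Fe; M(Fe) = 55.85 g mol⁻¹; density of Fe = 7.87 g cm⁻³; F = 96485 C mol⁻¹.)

Q = I·t = 0.1980 × 96480 = 19100 C; n(e⁻) = 0.1980 mol.
n(Fe) = n(e⁻)/2 = 0.09899 mol, so m = 0.09899 × 55.85 = 5.529 g.
Volume = m/ρ = 5.529 / 7.87 = 0.7025 cm³.
Thickness = V/A = 0.7025 / 480 = 0.00146 cm = 14.6 μm.

14.6 μm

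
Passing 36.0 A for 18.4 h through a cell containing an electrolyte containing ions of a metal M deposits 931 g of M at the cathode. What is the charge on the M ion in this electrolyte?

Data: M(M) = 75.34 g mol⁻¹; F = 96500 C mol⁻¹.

Q = I·t = 36.00 A × 66240 s = 2385000 C, so n(e⁻) = 2385000/96500 = 24.71 mol.
n(M) deposited = 931 / 75.34 = 12.36 mol.
Electrons per atom = n(e⁻)/n(M) = 24.71 / 12.36 = 2.00 ≈ 2, so the ion is M²⁺.

+2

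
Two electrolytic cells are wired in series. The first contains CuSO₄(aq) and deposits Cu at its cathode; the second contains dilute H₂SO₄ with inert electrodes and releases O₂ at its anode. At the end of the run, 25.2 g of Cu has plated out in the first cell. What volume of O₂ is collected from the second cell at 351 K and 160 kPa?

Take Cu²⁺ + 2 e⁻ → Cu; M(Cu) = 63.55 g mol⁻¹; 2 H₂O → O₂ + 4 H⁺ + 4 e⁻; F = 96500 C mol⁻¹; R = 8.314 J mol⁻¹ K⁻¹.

3.62 L

n(Cu) = 25.2 / 63.55 = 0.3965 mol, so n(e⁻) = 2 × 0.3965 = 0.7931 mol.
The cells are in series, so the same 0.7931 mol of electrons passes through the second cell.
2 H₂O → O₂ + 4 H⁺ + 4 e⁻ — 4 mol e⁻ per mol O₂, so n(O₂) = 0.7931/4 = 0.1983 mol.
V = nRT/P = (0.1983 × 8.314 × 351) / (160 × 10³) = 0.00362 m³ = 3.62 L.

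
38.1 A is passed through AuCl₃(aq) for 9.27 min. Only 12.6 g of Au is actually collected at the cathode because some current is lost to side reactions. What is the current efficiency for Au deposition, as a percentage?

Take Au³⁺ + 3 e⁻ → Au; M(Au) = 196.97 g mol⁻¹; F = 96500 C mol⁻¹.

Q = I·t = 38.10 × 556.20 = 21190 C; n(e⁻) = 21190/96500 = 0.2196 mol.
Theoretical n(Au) = n(e⁻)/3 = 0.07320 mol, i.e. m_theo = 0.07320 × 196.97 = 14.42 g.
Efficiency = m_actual / m_theo = 12.6 / 14.42 = 87.4 %.

87.4 %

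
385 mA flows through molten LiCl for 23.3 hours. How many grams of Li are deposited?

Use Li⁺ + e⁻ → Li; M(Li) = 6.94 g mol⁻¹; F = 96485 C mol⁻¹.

2.32 g

Q = I·t = 0.3850 A × 83880 s = 32290 C.
n(e⁻) = Q/F = 32290 / 96485 = 0.3347 mol.
Li⁺ + e⁻ → Li, so n(Li) = n(e⁻)/1 = 0.3347 mol.
m = n·M = 0.3347 × 6.94 = 2.32 g.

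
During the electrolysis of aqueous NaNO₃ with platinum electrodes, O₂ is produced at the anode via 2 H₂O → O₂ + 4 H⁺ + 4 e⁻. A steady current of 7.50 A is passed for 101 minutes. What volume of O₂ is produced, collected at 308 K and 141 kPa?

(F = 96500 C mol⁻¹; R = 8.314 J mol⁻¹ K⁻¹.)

2.14 L

Q = I·t = 7.500 A × 6060.0 s = 45450 C.
n(e⁻) = Q/F = 45450 / 96500 = 0.4710 mol.
4 electrons are transferred per O₂ molecule, so n(O₂) = 0.4710 / 4 = 0.1177 mol.
V = nRT/P = (0.1177 × 8.314 × 308) / (141 × 10³ Pa) = 0.00214 m³ = 2.14 L.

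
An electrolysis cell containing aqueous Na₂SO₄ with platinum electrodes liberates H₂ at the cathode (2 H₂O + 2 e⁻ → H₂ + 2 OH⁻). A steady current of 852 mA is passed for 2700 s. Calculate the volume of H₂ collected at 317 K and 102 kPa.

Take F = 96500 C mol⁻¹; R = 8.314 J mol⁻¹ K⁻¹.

Q = I·t = 0.8520 A × 2700.0 s = 2300 C.
n(e⁻) = Q/F = 2300 / 96500 = 0.02384 mol.
2 electrons are transferred per H₂ molecule, so n(H₂) = 0.02384 / 2 = 0.01192 mol.
V = nRT/P = (0.01192 × 8.314 × 317) / (102 × 10³ Pa) = 3.08 × 10⁻⁴ m³ = 0.308 L.

0.308 L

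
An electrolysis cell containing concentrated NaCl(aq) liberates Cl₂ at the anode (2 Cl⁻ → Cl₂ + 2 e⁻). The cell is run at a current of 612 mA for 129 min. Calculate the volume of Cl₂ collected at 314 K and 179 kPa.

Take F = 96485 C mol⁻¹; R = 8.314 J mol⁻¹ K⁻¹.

0.358 L

Q = I·t = 0.6120 A × 7740.0 s = 4737 C.
n(e⁻) = Q/F = 4737 / 96485 = 0.04909 mol.
2 electrons are transferred per Cl₂ molecule, so n(Cl₂) = 0.04909 / 2 = 0.02455 mol.
V = nRT/P = (0.02455 × 8.314 × 314) / (179 × 10³ Pa) = 3.58 × 10⁻⁴ m³ = 0.358 L.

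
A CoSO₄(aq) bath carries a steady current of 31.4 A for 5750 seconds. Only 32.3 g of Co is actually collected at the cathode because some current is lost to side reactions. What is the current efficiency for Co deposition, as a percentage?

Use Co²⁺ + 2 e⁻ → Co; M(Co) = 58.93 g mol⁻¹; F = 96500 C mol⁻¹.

Q = I·t = 31.40 × 5750.0 = 180600 C; n(e⁻) = 180600/96500 = 1.871 mol.
Theoretical n(Co) = n(e⁻)/2 = 0.9355 mol, i.e. m_theo = 0.9355 × 58.93 = 55.13 g.
Efficiency = m_actual / m_theo = 32.3 / 55.13 = 58.6 %.

58.6 %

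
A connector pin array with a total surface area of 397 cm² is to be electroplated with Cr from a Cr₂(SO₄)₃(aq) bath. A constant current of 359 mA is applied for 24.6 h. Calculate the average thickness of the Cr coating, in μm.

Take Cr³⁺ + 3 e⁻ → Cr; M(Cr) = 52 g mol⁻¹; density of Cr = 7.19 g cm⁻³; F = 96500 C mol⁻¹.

Q = I·t = 0.3590 × 88560 = 31790 C; n(e⁻) = 0.3295 mol.
n(Cr) = n(e⁻)/3 = 0.1098 mol, so m = 0.1098 × 52 = 5.711 g.
Volume = m/ρ = 5.711 / 7.19 = 0.7943 cm³.
Thickness = V/A = 0.7943 / 397 = 0.00200 cm = 20.0 μm.

20.0 μm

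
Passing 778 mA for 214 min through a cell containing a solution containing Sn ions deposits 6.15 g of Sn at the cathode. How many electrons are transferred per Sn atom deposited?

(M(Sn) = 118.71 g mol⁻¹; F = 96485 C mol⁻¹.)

2

Q = I·t = 0.7780 A × 12840 s = 9990 C, so n(e⁻) = 9990/96485 = 0.1035 mol.
n(Sn) deposited = 6.15 / 118.71 = 0.05181 mol.
Electrons per atom = n(e⁻)/n(Sn) = 0.1035 / 0.05181 = 2.00 ≈ 2, so the ion is Sn²⁺.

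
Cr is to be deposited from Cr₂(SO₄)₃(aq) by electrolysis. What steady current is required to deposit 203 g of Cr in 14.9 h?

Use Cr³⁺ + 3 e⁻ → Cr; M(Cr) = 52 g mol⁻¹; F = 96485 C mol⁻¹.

n(Cr) = 203 / 52 = 3.904 mol.
n(e⁻) = 3 × 3.904 = 11.71 mol.
Q = n(e⁻)·F = 11.71 × 96485 = 1130000 C.
I = Q/t = 1130000 / 53640 s = 21.1 A.

21.1 A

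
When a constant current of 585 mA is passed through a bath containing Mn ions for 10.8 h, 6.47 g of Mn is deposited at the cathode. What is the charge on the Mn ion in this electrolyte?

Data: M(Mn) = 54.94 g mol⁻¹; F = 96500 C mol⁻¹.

Q = I·t = 0.5850 A × 38880 s = 22740 C, so n(e⁻) = 22740/96500 = 0.2357 mol.
n(Mn) deposited = 6.47 / 54.94 = 0.1178 mol.
Electrons per atom = n(e⁻)/n(Mn) = 0.2357 / 0.1178 = 2.00 ≈ 2, so the ion is Mn²⁺.

+2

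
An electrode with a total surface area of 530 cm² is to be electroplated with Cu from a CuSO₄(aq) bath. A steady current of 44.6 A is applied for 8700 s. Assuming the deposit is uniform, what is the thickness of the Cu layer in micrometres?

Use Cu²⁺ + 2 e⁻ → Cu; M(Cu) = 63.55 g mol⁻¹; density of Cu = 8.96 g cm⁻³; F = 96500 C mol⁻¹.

Q = I·t = 44.60 × 8700.0 = 388000 C; n(e⁻) = 4.021 mol.
n(Cu) = n(e⁻)/2 = 2.010 mol, so m = 2.010 × 63.55 = 127.8 g.
Volume = m/ρ = 127.8 / 8.96 = 14.26 cm³.
Thickness = V/A = 14.26 / 530 = 0.0269 cm = 269 μm.

269 μm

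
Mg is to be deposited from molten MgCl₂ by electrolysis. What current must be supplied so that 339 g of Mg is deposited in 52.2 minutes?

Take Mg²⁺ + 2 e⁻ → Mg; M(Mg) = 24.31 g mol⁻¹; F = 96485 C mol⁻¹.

859 A

n(Mg) = 339 / 24.31 = 13.94 mol.
n(e⁻) = 2 × 13.94 = 27.89 mol.
Q = n(e⁻)·F = 27.89 × 96485 = 2691000 C.
I = Q/t = 2691000 / 3132.0 s = 859 A.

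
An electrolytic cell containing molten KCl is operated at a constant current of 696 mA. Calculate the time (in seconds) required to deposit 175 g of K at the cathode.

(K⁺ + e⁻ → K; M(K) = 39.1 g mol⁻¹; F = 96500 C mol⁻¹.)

6.21 × 10⁵ s

n(K) = m/M = 175 / 39.1 = 4.476 mol.
Each K atom requires 1 electron, so n(e⁻) = 1 × 4.476 = 4.476 mol.
Q = n(e⁻)·F = 4.476 × 96500 = 431900 C.
t = Q/I = 431900 / 0.6960 A = 620600 s.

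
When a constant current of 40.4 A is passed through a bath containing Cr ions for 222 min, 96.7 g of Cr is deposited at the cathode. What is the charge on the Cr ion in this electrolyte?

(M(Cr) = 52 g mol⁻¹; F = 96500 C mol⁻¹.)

Q = I·t = 40.40 A × 13320 s = 538100 C, so n(e⁻) = 538100/96500 = 5.576 mol.
n(Cr) deposited = 96.7 / 52 = 1.860 mol.
Electrons per atom = n(e⁻)/n(Cr) = 5.576 / 1.860 = 3.00 ≈ 3, so the ion is Cr³⁺.

+3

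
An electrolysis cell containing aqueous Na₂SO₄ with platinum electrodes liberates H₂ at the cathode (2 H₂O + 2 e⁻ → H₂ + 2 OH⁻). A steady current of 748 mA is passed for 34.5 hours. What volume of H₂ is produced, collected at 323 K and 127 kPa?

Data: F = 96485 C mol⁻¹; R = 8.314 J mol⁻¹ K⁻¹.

Q = I·t = 0.7480 A × 124200 s = 92900 C.
n(e⁻) = Q/F = 92900 / 96485 = 0.9629 mol.
2 electrons are transferred per H₂ molecule, so n(H₂) = 0.9629 / 2 = 0.4814 mol.
V = nRT/P = (0.4814 × 8.314 × 323) / (127 × 10³ Pa) = 0.0102 m³ = 10.2 L.

10.2 L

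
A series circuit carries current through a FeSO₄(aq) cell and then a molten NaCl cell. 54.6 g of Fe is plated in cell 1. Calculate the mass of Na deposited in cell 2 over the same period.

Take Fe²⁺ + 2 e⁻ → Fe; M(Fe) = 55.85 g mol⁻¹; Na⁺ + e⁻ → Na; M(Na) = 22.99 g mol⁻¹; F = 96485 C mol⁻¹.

45.0 g

n(Fe) = 54.6 / 55.85 = 0.9776 mol.
Since Fe²⁺ + 2 e⁻ → Fe, n(e⁻) passed = 2 × 0.9776 = 1.955 mol.
Cells in series carry the same charge, so the same 1.955 mol of electrons passes through cell 2.
Na⁺ + e⁻ → Na, so n(Na) = 1.955 / 1 = 1.955 mol.
m(Na) = 1.955 × 22.99 = 45.0 g.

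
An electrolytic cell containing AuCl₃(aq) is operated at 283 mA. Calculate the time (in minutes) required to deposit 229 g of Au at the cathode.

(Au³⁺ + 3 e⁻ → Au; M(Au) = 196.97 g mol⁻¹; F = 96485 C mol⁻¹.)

19800 min

n(Au) = m/M = 229 / 196.97 = 1.163 mol.
Each Au atom requires 3 electrons, so n(e⁻) = 3 × 1.163 = 3.488 mol.
Q = n(e⁻)·F = 3.488 × 96485 = 336500 C.
t = Q/I = 336500 / 0.2830 A = 1189000 s = 19800 min.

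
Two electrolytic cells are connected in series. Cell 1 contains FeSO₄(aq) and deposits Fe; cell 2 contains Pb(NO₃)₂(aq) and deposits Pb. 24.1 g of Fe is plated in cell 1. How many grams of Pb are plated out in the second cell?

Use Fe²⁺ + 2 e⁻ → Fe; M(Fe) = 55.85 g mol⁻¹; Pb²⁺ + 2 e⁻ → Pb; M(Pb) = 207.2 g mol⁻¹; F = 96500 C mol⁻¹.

89.4 g

n(Fe) = 24.1 / 55.85 = 0.4315 mol.
Since Fe²⁺ + 2 e⁻ → Fe, n(e⁻) passed = 2 × 0.4315 = 0.8630 mol.
Cells in series carry the same charge, so the same 0.8630 mol of electrons passes through cell 2.
Pb²⁺ + 2 e⁻ → Pb, so n(Pb) = 0.8630 / 2 = 0.4315 mol.
m(Pb) = 0.4315 × 207.2 = 89.4 g.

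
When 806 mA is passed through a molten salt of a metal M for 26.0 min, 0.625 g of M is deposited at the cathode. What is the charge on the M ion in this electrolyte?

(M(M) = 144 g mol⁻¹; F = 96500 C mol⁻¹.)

+3

Q = I·t = 0.8060 A × 1560.0 s = 1257 C, so n(e⁻) = 1257/96500 = 0.01303 mol.
n(M) deposited = 0.625 / 144 = 0.004340 mol.
Electrons per atom = n(e⁻)/n(M) = 0.01303 / 0.004340 = 3.00 ≈ 3, so the ion is M³⁺.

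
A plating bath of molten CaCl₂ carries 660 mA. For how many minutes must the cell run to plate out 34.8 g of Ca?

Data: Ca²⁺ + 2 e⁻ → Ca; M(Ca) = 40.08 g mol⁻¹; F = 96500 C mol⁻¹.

n(Ca) = m/M = 34.8 / 40.08 = 0.8683 mol.
Each Ca atom requires 2 electrons, so n(e⁻) = 2 × 0.8683 = 1.737 mol.
Q = n(e⁻)·F = 1.737 × 96500 = 167600 C.
t = Q/I = 167600 / 0.6600 A = 253900 s = 4230 min.

4230 min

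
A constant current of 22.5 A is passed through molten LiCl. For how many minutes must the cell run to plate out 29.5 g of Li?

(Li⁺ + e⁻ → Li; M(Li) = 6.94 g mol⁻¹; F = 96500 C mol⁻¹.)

n(Li) = m/M = 29.5 / 6.94 = 4.251 mol.
Each Li atom requires 1 electron, so n(e⁻) = 1 × 4.251 = 4.251 mol.
Q = n(e⁻)·F = 4.251 × 96500 = 410200 C.
t = Q/I = 410200 / 22.50 A = 18230 s = 304 min.

304 min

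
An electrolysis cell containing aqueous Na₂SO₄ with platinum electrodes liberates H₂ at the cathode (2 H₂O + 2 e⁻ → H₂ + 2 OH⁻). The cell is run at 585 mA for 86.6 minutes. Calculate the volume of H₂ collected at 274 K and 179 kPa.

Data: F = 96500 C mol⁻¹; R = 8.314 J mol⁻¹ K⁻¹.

0.200 L

Q = I·t = 0.5850 A × 5196.0 s = 3040 C.
n(e⁻) = Q/F = 3040 / 96500 = 0.03150 mol.
2 electrons are transferred per H₂ molecule, so n(H₂) = 0.03150 / 2 = 0.01575 mol.
V = nRT/P = (0.01575 × 8.314 × 274) / (179 × 10³ Pa) = 2.00 × 10⁻⁴ m³ = 0.200 L.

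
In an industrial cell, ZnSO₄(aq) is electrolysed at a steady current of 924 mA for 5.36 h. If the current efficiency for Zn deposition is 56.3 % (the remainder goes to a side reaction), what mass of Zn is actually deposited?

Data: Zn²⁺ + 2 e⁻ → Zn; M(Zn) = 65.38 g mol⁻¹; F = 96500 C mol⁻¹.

Q = I·t = 0.9240 × 19296 = 17830 C.
n(e⁻) = 17830/96500 = 0.1848 mol; theoretically n(Zn) = 0.1848/2 = 0.09238 mol, m_theo = 6.040 g.
At 56.3 % efficiency, m_actual = 0.563 × 6.040 = 3.40 g.

3.40 g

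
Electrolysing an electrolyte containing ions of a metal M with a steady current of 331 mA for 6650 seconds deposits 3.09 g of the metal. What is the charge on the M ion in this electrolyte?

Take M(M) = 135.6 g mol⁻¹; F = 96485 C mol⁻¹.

+1

Q = I·t = 0.3310 A × 6650.0 s = 2201 C, so n(e⁻) = 2201/96485 = 0.02281 mol.
n(M) deposited = 3.09 / 135.6 = 0.02279 mol.
Electrons per atom = n(e⁻)/n(M) = 0.02281 / 0.02279 = 1.00 ≈ 1, so the ion is M⁺.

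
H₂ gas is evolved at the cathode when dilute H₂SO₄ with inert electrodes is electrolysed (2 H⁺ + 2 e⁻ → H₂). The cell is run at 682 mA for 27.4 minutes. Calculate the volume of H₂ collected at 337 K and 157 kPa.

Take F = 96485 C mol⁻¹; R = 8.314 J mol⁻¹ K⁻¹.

Q = I·t = 0.6820 A × 1644.0 s = 1121 C.
n(e⁻) = Q/F = 1121 / 96485 = 0.01162 mol.
2 electrons are transferred per H₂ molecule, so n(H₂) = 0.01162 / 2 = 0.005810 mol.
V = nRT/P = (0.005810 × 8.314 × 337) / (157 × 10³ Pa) = 1.04 × 10⁻⁴ m³ = 0.104 L.

0.104 L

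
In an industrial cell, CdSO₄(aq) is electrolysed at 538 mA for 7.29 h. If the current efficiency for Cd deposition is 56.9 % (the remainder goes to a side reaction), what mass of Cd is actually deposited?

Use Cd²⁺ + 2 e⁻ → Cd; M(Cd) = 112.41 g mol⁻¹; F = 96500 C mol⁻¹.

4.68 g

Q = I·t = 0.5380 × 26244 = 14120 C.
n(e⁻) = 14120/96500 = 0.1463 mol; theoretically n(Cd) = 0.1463/2 = 0.07316 mol, m_theo = 8.224 g.
At 56.9 % efficiency, m_actual = 0.569 × 8.224 = 4.68 g.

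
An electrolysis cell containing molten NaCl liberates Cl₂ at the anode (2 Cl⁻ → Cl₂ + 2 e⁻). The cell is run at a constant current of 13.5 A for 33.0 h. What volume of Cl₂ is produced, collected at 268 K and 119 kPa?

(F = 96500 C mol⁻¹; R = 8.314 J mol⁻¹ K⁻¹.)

Q = I·t = 13.50 A × 118800 s = 1604000 C.
n(e⁻) = Q/F = 1604000 / 96500 = 16.62 mol.
2 electrons are transferred per Cl₂ molecule, so n(Cl₂) = 16.62 / 2 = 8.310 mol.
V = nRT/P = (8.310 × 8.314 × 268) / (119 × 10³ Pa) = 0.156 m³ = 156 L.

156 L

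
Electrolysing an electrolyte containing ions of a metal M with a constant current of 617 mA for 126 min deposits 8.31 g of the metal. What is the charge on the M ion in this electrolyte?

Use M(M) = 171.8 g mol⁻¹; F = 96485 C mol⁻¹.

Q = I·t = 0.6170 A × 7560.0 s = 4665 C, so n(e⁻) = 4665/96485 = 0.04834 mol.
n(M) deposited = 8.31 / 171.8 = 0.04837 mol.
Electrons per atom = n(e⁻)/n(M) = 0.04834 / 0.04837 = 0.999 ≈ 1, so the ion is M⁺.

+1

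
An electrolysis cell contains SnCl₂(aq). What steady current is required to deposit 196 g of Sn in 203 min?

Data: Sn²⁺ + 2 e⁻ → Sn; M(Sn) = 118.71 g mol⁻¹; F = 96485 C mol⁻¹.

n(Sn) = 196 / 118.71 = 1.651 mol.
n(e⁻) = 2 × 1.651 = 3.302 mol.
Q = n(e⁻)·F = 3.302 × 96485 = 318600 C.
I = Q/t = 318600 / 12180 s = 26.2 A.

26.2 A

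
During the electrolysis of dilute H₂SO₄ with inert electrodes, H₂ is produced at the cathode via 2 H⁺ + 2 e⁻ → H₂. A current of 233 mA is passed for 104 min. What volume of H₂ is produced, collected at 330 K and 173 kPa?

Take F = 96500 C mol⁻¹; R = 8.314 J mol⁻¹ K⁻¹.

Q = I·t = 0.2330 A × 6240.0 s = 1454 C.
n(e⁻) = Q/F = 1454 / 96500 = 0.01507 mol.
2 electrons are transferred per H₂ molecule, so n(H₂) = 0.01507 / 2 = 0.007533 mol.
V = nRT/P = (0.007533 × 8.314 × 330) / (173 × 10³ Pa) = 1.19 × 10⁻⁴ m³ = 0.119 L.

0.119 L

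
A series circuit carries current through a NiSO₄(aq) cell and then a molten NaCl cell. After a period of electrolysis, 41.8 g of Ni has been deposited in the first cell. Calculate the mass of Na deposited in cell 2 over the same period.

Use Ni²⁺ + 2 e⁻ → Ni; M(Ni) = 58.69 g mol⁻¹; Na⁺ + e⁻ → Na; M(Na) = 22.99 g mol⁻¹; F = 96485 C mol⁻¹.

n(Ni) = 41.8 / 58.69 = 0.7122 mol.
Since Ni²⁺ + 2 e⁻ → Ni, n(e⁻) passed = 2 × 0.7122 = 1.424 mol.
Cells in series carry the same charge, so the same 1.424 mol of electrons passes through cell 2.
Na⁺ + e⁻ → Na, so n(Na) = 1.424 / 1 = 1.424 mol.
m(Na) = 1.424 × 22.99 = 32.7 g.

32.7 g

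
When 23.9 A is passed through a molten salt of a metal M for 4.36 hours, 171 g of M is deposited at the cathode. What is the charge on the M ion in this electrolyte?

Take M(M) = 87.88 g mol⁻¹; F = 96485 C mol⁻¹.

Q = I·t = 23.90 A × 15696 s = 375100 C, so n(e⁻) = 375100/96485 = 3.888 mol.
n(M) deposited = 171 / 87.88 = 1.946 mol.
Electrons per atom = n(e⁻)/n(M) = 3.888 / 1.946 = 2.00 ≈ 2, so the ion is M²⁺.

+2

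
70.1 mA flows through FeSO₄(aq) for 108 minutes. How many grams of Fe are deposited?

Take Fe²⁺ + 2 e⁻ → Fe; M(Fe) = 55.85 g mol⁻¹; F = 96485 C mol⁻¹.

Q = I·t = 0.07010 A × 6480.0 s = 454.2 C.
n(e⁻) = Q/F = 454.2 / 96485 = 0.004708 mol.
Fe²⁺ + 2 e⁻ → Fe, so n(Fe) = n(e⁻)/2 = 0.002354 mol.
m = n·M = 0.002354 × 55.85 = 0.131 g.

0.131 g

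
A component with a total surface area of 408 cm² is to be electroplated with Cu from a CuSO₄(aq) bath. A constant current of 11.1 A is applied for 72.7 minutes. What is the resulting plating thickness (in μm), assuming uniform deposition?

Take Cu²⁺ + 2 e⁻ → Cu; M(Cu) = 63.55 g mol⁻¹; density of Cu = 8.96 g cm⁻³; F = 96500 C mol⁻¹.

43.6 μm

Q = I·t = 11.10 × 4362.0 = 48420 C; n(e⁻) = 0.5017 mol.
n(Cu) = n(e⁻)/2 = 0.2509 mol, so m = 0.2509 × 63.55 = 15.94 g.
Volume = m/ρ = 15.94 / 8.96 = 1.779 cm³.
Thickness = V/A = 1.779 / 408 = 0.00436 cm = 43.6 μm.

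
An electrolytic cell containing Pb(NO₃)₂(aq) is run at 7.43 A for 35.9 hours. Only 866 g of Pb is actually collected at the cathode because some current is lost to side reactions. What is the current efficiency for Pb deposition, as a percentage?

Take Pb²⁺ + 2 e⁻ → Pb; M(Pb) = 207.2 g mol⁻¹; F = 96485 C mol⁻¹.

84.0 %

Q = I·t = 7.430 × 129240 = 960300 C; n(e⁻) = 960300/96485 = 9.952 mol.
Theoretical n(Pb) = n(e⁻)/2 = 4.976 mol, i.e. m_theo = 4.976 × 207.2 = 1031 g.
Efficiency = m_actual / m_theo = 866 / 1031 = 84.0 %.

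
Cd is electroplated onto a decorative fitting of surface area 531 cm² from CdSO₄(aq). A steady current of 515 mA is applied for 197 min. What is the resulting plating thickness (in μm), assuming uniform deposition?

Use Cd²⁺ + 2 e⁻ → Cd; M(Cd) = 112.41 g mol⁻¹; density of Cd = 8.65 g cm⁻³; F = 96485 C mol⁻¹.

Q = I·t = 0.5150 × 11820 = 6087 C; n(e⁻) = 0.06309 mol.
n(Cd) = n(e⁻)/2 = 0.03155 mol, so m = 0.03155 × 112.41 = 3.546 g.
Volume = m/ρ = 3.546 / 8.65 = 0.4099 cm³.
Thickness = V/A = 0.4099 / 531 = 7.72 × 10⁻⁴ cm = 7.72 μm.

7.72 μm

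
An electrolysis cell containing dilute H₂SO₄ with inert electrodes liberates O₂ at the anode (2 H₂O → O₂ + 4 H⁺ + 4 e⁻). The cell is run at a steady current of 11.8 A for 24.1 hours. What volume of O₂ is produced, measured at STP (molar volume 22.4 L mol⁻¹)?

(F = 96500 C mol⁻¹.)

59.4 L

Q = I·t = 11.80 A × 86760 s = 1024000 C.
n(e⁻) = Q/F = 1024000 / 96500 = 10.61 mol.
4 electrons are transferred per O₂ molecule, so n(O₂) = 10.61 / 4 = 2.652 mol.
V = n × V_m = 2.652 × 22.4 = 59.4 L.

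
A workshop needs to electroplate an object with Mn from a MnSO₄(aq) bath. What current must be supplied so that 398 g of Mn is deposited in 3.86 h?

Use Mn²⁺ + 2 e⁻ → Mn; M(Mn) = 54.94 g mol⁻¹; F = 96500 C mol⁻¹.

n(Mn) = 398 / 54.94 = 7.244 mol.
n(e⁻) = 2 × 7.244 = 14.49 mol.
Q = n(e⁻)·F = 14.49 × 96500 = 1398000 C.
I = Q/t = 1398000 / 13896 s = 101 A.

101 A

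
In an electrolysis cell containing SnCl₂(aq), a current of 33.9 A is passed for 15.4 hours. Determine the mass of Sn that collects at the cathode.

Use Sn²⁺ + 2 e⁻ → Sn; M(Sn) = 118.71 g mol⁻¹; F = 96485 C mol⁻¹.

Q = I·t = 33.90 A × 55440 s = 1879000 C.
n(e⁻) = Q/F = 1879000 / 96485 = 19.48 mol.
Sn²⁺ + 2 e⁻ → Sn, so n(Sn) = n(e⁻)/2 = 9.739 mol.
m = n·M = 9.739 × 118.71 = 1160 g.

1160 g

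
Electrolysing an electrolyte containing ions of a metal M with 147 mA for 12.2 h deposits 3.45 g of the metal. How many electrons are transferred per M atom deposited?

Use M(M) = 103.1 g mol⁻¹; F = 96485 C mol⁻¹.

Q = I·t = 0.1470 A × 43920 s = 6456 C, so n(e⁻) = 6456/96485 = 0.06691 mol.
n(M) deposited = 3.45 / 103.1 = 0.03346 mol.
Electrons per atom = n(e⁻)/n(M) = 0.06691 / 0.03346 = 2.00 ≈ 2, so the ion is M²⁺.

2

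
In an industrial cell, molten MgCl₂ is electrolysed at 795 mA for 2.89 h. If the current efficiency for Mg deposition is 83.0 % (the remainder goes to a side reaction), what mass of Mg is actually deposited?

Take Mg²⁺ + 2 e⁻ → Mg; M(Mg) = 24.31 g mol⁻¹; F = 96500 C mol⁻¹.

0.865 g

Q = I·t = 0.7950 × 10404 = 8271 C.
n(e⁻) = 8271/96500 = 0.08571 mol; theoretically n(Mg) = 0.08571/2 = 0.04286 mol, m_theo = 1.042 g.
At 83.0 % efficiency, m_actual = 0.830 × 1.042 = 0.865 g.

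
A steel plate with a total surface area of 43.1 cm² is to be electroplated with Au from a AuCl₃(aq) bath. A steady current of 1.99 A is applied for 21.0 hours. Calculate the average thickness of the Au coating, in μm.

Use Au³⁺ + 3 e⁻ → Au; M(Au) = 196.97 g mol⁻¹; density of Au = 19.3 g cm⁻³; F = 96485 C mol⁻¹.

Q = I·t = 1.990 × 75600 = 150400 C; n(e⁻) = 1.559 mol.
n(Au) = n(e⁻)/3 = 0.5197 mol, so m = 0.5197 × 196.97 = 102.4 g.
Volume = m/ρ = 102.4 / 19.3 = 5.304 cm³.
Thickness = V/A = 5.304 / 43.1 = 0.123 cm = 1230 μm.

1230 μm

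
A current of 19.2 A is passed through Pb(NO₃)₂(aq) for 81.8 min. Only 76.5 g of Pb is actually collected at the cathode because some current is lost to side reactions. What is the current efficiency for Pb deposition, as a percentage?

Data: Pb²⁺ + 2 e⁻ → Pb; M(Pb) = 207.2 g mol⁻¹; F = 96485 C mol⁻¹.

75.6 %

Q = I·t = 19.20 × 4908.0 = 94230 C; n(e⁻) = 94230/96485 = 0.9767 mol.
Theoretical n(Pb) = n(e⁻)/2 = 0.4883 mol, i.e. m_theo = 0.4883 × 207.2 = 101.2 g.
Efficiency = m_actual / m_theo = 76.5 / 101.2 = 75.6 %.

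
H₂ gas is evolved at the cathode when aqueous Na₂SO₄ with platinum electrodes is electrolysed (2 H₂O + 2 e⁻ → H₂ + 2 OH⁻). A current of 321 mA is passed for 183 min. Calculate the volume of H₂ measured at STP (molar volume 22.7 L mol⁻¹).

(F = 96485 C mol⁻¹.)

Q = I·t = 0.3210 A × 10980 s = 3525 C.
n(e⁻) = Q/F = 3525 / 96485 = 0.03653 mol.
2 electrons are transferred per H₂ molecule, so n(H₂) = 0.03653 / 2 = 0.01826 mol.
V = n × V_m = 0.01826 × 22.7 = 0.415 L.

0.415 L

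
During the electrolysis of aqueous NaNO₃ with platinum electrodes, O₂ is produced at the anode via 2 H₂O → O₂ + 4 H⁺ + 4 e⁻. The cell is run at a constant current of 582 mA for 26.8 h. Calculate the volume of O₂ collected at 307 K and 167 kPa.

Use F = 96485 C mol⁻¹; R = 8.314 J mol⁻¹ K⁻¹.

Q = I·t = 0.5820 A × 96480 s = 56150 C.
n(e⁻) = Q/F = 56150 / 96485 = 0.5820 mol.
4 electrons are transferred per O₂ molecule, so n(O₂) = 0.5820 / 4 = 0.1455 mol.
V = nRT/P = (0.1455 × 8.314 × 307) / (167 × 10³ Pa) = 0.00222 m³ = 2.22 L.

2.22 L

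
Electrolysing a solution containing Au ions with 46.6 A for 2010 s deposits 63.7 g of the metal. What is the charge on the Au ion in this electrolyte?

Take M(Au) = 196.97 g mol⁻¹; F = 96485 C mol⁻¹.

+3

Q = I·t = 46.60 A × 2010.0 s = 93670 C, so n(e⁻) = 93670/96485 = 0.9708 mol.
n(Au) deposited = 63.7 / 196.97 = 0.3234 mol.
Electrons per atom = n(e⁻)/n(Au) = 0.9708 / 0.3234 = 3.00 ≈ 3, so the ion is Au³⁺.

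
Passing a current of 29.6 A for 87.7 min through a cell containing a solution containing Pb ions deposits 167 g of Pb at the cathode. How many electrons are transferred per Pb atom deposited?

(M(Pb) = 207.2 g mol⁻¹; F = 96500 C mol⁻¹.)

2

Q = I·t = 29.60 A × 5262.0 s = 155800 C, so n(e⁻) = 155800/96500 = 1.614 mol.
n(Pb) deposited = 167 / 207.2 = 0.8060 mol.
Electrons per atom = n(e⁻)/n(Pb) = 1.614 / 0.8060 = 2.00 ≈ 2, so the ion is Pb²⁺.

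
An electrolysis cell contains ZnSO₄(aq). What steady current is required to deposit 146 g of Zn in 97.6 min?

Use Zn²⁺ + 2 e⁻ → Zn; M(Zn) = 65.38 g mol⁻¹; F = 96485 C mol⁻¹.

n(Zn) = 146 / 65.38 = 2.233 mol.
n(e⁻) = 2 × 2.233 = 4.466 mol.
Q = n(e⁻)·F = 4.466 × 96485 = 430900 C.
I = Q/t = 430900 / 5856.0 s = 73.6 A.

73.6 A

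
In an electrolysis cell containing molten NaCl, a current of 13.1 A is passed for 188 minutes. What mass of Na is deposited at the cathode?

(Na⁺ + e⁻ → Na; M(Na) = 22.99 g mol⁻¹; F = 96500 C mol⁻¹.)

35.2 g

Q = I·t = 13.10 A × 11280 s = 147800 C.
n(e⁻) = Q/F = 147800 / 96500 = 1.531 mol.
Na⁺ + e⁻ → Na, so n(Na) = n(e⁻)/1 = 1.531 mol.
m = n·M = 1.531 × 22.99 = 35.2 g.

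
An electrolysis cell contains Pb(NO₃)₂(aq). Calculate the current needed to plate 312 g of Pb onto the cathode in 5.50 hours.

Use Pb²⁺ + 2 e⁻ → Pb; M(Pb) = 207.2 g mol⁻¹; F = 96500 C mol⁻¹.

14.7 A

n(Pb) = 312 / 207.2 = 1.506 mol.
n(e⁻) = 2 × 1.506 = 3.012 mol.
Q = n(e⁻)·F = 3.012 × 96500 = 290600 C.
I = Q/t = 290600 / 19800 s = 14.7 A.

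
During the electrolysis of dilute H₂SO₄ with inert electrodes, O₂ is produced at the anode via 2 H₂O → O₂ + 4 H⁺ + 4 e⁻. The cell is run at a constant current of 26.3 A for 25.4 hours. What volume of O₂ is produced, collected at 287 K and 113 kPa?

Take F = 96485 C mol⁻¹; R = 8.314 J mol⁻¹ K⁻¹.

Q = I·t = 26.30 A × 91440 s = 2405000 C.
n(e⁻) = Q/F = 2405000 / 96485 = 24.92 mol.
4 electrons are transferred per O₂ molecule, so n(O₂) = 24.92 / 4 = 6.231 mol.
V = nRT/P = (6.231 × 8.314 × 287) / (113 × 10³ Pa) = 0.132 m³ = 132 L.

132 L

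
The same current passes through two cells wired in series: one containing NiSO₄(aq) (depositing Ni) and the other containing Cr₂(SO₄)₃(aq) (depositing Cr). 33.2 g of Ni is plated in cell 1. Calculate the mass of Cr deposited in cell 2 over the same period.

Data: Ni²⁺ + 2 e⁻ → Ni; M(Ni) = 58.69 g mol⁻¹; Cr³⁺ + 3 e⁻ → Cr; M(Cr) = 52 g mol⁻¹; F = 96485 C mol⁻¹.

19.6 g

n(Ni) = 33.2 / 58.69 = 0.5657 mol.
Since Ni²⁺ + 2 e⁻ → Ni, n(e⁻) passed = 2 × 0.5657 = 1.131 mol.
Cells in series carry the same charge, so the same 1.131 mol of electrons passes through cell 2.
Cr³⁺ + 3 e⁻ → Cr, so n(Cr) = 1.131 / 3 = 0.3771 mol.
m(Cr) = 0.3771 × 52 = 19.6 g.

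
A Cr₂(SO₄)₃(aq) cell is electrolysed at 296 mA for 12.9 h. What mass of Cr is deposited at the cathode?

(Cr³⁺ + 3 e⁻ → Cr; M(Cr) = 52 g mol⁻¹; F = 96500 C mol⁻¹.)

2.47 g

Q = I·t = 0.2960 A × 46440 s = 13750 C.
n(e⁻) = Q/F = 13750 / 96500 = 0.1424 mol.
Cr³⁺ + 3 e⁻ → Cr, so n(Cr) = n(e⁻)/3 = 0.04748 mol.
m = n·M = 0.04748 × 52 = 2.47 g.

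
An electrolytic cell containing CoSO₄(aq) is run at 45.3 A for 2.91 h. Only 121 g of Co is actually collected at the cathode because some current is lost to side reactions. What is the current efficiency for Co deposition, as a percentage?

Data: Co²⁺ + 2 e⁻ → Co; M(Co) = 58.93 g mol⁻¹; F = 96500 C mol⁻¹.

83.5 %

Q = I·t = 45.30 × 10476 = 474600 C; n(e⁻) = 474600/96500 = 4.918 mol.
Theoretical n(Co) = n(e⁻)/2 = 2.459 mol, i.e. m_theo = 2.459 × 58.93 = 144.9 g.
Efficiency = m_actual / m_theo = 121 / 144.9 = 83.5 %.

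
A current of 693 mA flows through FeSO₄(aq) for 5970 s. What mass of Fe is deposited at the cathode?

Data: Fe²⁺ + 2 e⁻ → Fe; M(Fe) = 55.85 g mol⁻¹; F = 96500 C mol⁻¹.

1.20 g

Q = I·t = 0.6930 A × 5970.0 s = 4137 C.
n(e⁻) = Q/F = 4137 / 96500 = 0.04287 mol.
Fe²⁺ + 2 e⁻ → Fe, so n(Fe) = n(e⁻)/2 = 0.02144 mol.
m = n·M = 0.02144 × 55.85 = 1.20 g.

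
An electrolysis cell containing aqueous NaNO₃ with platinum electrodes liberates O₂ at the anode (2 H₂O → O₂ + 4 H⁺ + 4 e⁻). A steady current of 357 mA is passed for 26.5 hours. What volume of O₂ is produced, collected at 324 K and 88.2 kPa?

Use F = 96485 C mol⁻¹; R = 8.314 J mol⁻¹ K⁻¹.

2.70 L

Q = I·t = 0.3570 A × 95400 s = 34060 C.
n(e⁻) = Q/F = 34060 / 96485 = 0.3530 mol.
4 electrons are transferred per O₂ molecule, so n(O₂) = 0.3530 / 4 = 0.08825 mol.
V = nRT/P = (0.08825 × 8.314 × 324) / (88.2 × 10³ Pa) = 0.00270 m³ = 2.70 L.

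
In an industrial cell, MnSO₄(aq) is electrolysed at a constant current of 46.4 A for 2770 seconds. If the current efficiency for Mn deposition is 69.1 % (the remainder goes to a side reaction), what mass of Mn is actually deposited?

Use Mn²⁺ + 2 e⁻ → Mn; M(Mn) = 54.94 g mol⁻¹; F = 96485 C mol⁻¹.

Q = I·t = 46.40 × 2770.0 = 128500 C.
n(e⁻) = 128500/96485 = 1.332 mol; theoretically n(Mn) = 1.332/2 = 0.6661 mol, m_theo = 36.59 g.
At 69.1 % efficiency, m_actual = 0.691 × 36.59 = 25.3 g.

25.3 g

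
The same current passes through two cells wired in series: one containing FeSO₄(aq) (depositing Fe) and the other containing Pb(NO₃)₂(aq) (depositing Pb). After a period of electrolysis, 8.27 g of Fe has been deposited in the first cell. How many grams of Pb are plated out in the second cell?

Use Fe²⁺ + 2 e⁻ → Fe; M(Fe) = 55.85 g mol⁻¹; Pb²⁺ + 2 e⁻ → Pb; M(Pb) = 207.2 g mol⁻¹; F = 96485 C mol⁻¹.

30.7 g

n(Fe) = 8.27 / 55.85 = 0.1481 mol.
Since Fe²⁺ + 2 e⁻ → Fe, n(e⁻) passed = 2 × 0.1481 = 0.2962 mol.
Cells in series carry the same charge, so the same 0.2962 mol of electrons passes through cell 2.
Pb²⁺ + 2 e⁻ → Pb, so n(Pb) = 0.2962 / 2 = 0.1481 mol.
m(Pb) = 0.1481 × 207.2 = 30.7 g.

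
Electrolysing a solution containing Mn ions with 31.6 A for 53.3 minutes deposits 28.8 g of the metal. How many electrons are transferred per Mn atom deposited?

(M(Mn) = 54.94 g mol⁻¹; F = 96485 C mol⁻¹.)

Q = I·t = 31.60 A × 3198.0 s = 101100 C, so n(e⁻) = 101100/96485 = 1.047 mol.
n(Mn) deposited = 28.8 / 54.94 = 0.5242 mol.
Electrons per atom = n(e⁻)/n(Mn) = 1.047 / 0.5242 = 2.00 ≈ 2, so the ion is Mn²⁺.

2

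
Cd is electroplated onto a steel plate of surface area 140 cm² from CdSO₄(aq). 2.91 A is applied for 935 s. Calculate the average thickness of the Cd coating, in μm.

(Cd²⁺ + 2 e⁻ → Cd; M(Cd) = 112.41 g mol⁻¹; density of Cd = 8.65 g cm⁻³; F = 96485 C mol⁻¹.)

Q = I·t = 2.910 × 935.00 = 2721 C; n(e⁻) = 0.02820 mol.
n(Cd) = n(e⁻)/2 = 0.01410 mol, so m = 0.01410 × 112.41 = 1.585 g.
Volume = m/ρ = 1.585 / 8.65 = 0.1832 cm³.
Thickness = V/A = 0.1832 / 140 = 0.00131 cm = 13.1 μm.

13.1 μm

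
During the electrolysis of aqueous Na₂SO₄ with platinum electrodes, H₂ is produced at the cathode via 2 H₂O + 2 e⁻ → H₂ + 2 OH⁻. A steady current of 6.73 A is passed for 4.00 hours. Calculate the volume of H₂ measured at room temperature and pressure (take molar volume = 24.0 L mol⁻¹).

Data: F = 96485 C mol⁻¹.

12.1 L

Q = I·t = 6.730 A × 14400 s = 96910 C.
n(e⁻) = Q/F = 96910 / 96485 = 1.004 mol.
2 electrons are transferred per H₂ molecule, so n(H₂) = 1.004 / 2 = 0.5022 mol.
V = n × V_m = 0.5022 × 24.0 = 12.1 L.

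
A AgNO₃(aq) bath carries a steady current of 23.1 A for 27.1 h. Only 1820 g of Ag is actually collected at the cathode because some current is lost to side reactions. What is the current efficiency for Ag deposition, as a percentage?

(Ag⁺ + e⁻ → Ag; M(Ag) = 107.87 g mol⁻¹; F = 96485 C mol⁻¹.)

Q = I·t = 23.10 × 97560 = 2254000 C; n(e⁻) = 2254000/96485 = 23.36 mol.
Theoretical n(Ag) = n(e⁻)/1 = 23.36 mol, i.e. m_theo = 23.36 × 107.87 = 2520 g.
Efficiency = m_actual / m_theo = 1820 / 2520 = 72.2 %.

72.2 %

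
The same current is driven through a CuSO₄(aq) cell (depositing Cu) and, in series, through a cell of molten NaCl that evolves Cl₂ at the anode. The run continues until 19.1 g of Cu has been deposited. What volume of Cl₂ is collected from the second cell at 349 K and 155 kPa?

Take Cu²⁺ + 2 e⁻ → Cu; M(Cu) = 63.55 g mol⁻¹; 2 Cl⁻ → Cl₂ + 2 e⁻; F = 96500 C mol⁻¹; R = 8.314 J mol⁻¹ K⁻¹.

n(Cu) = 19.1 / 63.55 = 0.3006 mol, so n(e⁻) = 2 × 0.3006 = 0.6011 mol.
The cells are in series, so the same 0.6011 mol of electrons passes through the second cell.
2 Cl⁻ → Cl₂ + 2 e⁻ — 2 mol e⁻ per mol Cl₂, so n(Cl₂) = 0.6011/2 = 0.3006 mol.
V = nRT/P = (0.3006 × 8.314 × 349) / (155 × 10³) = 0.00563 m³ = 5.63 L.

5.63 L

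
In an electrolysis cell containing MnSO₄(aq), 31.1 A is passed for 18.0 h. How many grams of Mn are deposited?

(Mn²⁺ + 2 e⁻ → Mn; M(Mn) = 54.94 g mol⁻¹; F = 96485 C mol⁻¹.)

574 g

Q = I·t = 31.10 A × 64800 s = 2015000 C.
n(e⁻) = Q/F = 2015000 / 96485 = 20.89 mol.
Mn²⁺ + 2 e⁻ → Mn, so n(Mn) = n(e⁻)/2 = 10.44 mol.
m = n·M = 10.44 × 54.94 = 574 g.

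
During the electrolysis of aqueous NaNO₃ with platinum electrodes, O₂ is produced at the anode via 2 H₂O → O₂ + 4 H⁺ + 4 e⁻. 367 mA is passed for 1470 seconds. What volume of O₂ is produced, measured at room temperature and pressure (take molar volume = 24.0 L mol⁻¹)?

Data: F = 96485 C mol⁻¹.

Q = I·t = 0.3670 A × 1470.0 s = 539.5 C.
n(e⁻) = Q/F = 539.5 / 96485 = 0.005591 mol.
4 electrons are transferred per O₂ molecule, so n(O₂) = 0.005591 / 4 = 0.001398 mol.
V = n × V_m = 0.001398 × 24.0 = 0.0335 L.

0.0335 L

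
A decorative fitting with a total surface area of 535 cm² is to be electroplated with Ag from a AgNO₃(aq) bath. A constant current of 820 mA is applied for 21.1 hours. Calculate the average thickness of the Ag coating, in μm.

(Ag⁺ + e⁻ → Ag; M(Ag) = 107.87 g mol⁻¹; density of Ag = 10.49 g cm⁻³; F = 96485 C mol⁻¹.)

Q = I·t = 0.8200 × 75960 = 62290 C; n(e⁻) = 0.6456 mol.
n(Ag) = n(e⁻)/1 = 0.6456 mol, so m = 0.6456 × 107.87 = 69.64 g.
Volume = m/ρ = 69.64 / 10.49 = 6.638 cm³.
Thickness = V/A = 6.638 / 535 = 0.0124 cm = 124 μm.

124 μm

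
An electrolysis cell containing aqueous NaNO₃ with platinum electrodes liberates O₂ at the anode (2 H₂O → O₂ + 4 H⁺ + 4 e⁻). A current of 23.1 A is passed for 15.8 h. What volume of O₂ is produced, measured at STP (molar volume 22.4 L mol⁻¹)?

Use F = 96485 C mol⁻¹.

76.3 L

Q = I·t = 23.10 A × 56880 s = 1314000 C.
n(e⁻) = Q/F = 1314000 / 96485 = 13.62 mol.
4 electrons are transferred per O₂ molecule, so n(O₂) = 13.62 / 4 = 3.404 mol.
V = n × V_m = 3.404 × 22.4 = 76.3 L.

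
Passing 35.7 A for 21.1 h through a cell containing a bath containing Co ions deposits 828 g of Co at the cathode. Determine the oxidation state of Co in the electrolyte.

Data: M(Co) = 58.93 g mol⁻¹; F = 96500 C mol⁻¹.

Q = I·t = 35.70 A × 75960 s = 2712000 C, so n(e⁻) = 2712000/96500 = 28.10 mol.
n(Co) deposited = 828 / 58.93 = 14.05 mol.
Electrons per atom = n(e⁻)/n(Co) = 28.10 / 14.05 = 2.00 ≈ 2, so the ion is Co²⁺.

+2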